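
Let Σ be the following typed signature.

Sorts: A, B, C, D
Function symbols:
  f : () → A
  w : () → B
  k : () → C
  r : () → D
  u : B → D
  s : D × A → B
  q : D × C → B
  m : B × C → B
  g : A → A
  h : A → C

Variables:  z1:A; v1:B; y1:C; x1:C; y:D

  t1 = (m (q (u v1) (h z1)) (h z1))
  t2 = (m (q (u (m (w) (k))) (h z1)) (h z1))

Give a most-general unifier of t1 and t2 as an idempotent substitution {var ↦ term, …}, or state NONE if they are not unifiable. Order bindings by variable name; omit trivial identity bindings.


{v1 ↦ (m (w) (k))}


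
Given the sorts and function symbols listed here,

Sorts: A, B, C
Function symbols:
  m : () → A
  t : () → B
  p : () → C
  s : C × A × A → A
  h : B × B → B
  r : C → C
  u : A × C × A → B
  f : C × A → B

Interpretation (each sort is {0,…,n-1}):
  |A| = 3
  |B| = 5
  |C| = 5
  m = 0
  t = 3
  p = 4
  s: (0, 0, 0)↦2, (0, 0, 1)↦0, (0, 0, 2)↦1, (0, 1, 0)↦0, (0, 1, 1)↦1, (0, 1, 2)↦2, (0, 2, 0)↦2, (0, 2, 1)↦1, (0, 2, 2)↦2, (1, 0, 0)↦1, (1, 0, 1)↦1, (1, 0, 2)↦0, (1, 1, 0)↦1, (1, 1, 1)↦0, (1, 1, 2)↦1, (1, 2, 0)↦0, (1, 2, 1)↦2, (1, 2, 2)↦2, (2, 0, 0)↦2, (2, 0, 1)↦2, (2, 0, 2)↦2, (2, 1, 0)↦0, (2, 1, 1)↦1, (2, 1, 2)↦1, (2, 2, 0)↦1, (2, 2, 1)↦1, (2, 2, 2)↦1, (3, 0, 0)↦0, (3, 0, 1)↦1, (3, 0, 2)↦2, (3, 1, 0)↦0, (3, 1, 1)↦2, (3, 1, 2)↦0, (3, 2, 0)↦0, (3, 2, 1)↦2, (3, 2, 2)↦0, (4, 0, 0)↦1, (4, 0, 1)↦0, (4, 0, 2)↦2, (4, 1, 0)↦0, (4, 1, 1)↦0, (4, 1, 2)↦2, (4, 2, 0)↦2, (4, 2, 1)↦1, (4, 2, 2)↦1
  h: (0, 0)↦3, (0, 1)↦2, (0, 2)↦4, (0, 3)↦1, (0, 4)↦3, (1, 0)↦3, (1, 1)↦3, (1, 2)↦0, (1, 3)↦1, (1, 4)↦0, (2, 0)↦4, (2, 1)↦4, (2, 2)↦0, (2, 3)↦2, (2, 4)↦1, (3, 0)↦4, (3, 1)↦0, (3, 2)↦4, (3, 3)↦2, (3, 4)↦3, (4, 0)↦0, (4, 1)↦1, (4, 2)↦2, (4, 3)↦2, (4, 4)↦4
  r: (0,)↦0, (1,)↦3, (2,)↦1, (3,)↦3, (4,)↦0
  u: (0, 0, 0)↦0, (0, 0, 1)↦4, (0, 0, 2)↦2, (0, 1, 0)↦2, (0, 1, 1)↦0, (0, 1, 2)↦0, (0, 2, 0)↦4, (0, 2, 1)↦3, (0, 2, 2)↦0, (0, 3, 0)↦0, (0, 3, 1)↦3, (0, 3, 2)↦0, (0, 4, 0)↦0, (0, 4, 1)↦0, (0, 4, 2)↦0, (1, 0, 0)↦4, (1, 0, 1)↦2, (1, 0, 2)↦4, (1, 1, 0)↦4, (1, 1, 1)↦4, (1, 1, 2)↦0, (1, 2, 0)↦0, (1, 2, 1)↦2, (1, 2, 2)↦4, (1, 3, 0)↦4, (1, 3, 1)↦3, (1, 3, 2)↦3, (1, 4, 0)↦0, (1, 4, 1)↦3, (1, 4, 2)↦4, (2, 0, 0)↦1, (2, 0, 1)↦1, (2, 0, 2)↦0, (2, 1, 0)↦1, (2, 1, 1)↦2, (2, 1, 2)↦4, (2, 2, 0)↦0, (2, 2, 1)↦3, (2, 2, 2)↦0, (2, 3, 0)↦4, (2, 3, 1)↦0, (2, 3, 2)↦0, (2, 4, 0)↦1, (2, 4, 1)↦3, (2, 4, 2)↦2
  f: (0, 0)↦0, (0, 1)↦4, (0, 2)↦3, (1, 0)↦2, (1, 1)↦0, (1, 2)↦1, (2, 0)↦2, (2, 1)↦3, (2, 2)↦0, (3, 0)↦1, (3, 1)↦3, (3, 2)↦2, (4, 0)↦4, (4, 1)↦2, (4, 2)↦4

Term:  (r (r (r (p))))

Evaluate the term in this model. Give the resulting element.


value = 0

  p = 4
  (r (p)) = r(4,) = 0
  (r (r (p))) = r(0,) = 0
  (r (r (r (p)))) = r(0,) = 0


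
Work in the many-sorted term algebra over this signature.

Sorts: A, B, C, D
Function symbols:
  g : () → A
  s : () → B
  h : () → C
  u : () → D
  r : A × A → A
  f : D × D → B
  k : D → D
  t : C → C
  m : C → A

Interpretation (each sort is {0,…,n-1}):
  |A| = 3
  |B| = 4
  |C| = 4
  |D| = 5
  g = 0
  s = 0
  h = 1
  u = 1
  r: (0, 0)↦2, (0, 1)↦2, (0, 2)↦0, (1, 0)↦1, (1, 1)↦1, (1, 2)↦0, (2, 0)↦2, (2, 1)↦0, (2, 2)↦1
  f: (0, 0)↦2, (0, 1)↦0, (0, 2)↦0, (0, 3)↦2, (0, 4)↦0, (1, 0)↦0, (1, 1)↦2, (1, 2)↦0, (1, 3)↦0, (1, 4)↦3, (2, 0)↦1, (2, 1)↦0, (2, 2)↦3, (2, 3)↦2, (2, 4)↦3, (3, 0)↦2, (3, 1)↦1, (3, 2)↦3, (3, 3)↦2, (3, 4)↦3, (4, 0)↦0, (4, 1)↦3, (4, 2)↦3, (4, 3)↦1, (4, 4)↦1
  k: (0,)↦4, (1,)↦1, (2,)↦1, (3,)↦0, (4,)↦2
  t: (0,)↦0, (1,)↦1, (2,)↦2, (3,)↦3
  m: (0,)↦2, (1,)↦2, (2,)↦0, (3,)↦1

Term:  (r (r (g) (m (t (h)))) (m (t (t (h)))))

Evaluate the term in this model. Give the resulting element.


  g = 0
  h = 1
  (t (h)) = t(1,) = 1
  (m (t (h))) = m(1,) = 2
  (r (g) (m (t (h)))) = r(0, 2) = 0
  h = 1
  (t (h)) = t(1,) = 1
  (t (t (h))) = t(1,) = 1
  (m (t (t (h)))) = m(1,) = 2
  (r (r (g) (m (t (h)))) (m (t (t (h))))) = r(0, 2) = 0

value = 0


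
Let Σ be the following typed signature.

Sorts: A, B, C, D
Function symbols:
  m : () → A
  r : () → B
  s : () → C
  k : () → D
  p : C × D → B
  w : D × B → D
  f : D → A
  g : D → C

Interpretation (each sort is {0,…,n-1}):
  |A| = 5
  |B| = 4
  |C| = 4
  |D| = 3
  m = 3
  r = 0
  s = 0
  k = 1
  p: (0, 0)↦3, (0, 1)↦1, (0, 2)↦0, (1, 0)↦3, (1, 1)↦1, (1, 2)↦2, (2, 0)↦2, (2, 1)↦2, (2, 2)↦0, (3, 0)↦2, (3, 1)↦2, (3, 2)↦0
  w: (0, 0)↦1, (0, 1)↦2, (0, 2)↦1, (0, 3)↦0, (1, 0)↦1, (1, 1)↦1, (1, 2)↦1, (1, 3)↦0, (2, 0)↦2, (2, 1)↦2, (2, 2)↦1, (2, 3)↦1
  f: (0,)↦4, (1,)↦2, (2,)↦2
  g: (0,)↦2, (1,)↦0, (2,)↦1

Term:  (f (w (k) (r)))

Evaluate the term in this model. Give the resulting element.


  k = 1
  r = 0
  (w (k) (r)) = w(1, 0) = 1
  (f (w (k) (r))) = f(1,) = 2

value = 2


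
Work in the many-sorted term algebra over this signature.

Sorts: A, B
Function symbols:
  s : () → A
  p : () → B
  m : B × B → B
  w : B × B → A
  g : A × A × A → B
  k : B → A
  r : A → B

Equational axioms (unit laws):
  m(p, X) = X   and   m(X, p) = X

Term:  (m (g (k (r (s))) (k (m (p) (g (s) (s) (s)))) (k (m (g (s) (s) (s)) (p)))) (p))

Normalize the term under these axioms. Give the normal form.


1. (m (g (k (r (s))) (k (m (p) (g (s) (s) (s)))) (k (m (g (s) (s) (s)) (p)))) (p))  →  (g (k (r (s))) (k (m (p) (g (s) (s) (s)))) (k (m (g (s) (s) (s)) (p))))
2. (g (k (r (s))) (k (m (p) (g (s) (s) (s)))) (k (m (g (s) (s) (s)) (p))))  →  (g (k (r (s))) (k (g (s) (s) (s))) (k (m (g (s) (s) (s)) (p))))
3. (g (k (r (s))) (k (g (s) (s) (s))) (k (m (g (s) (s) (s)) (p))))  →  (g (k (r (s))) (k (g (s) (s) (s))) (k (g (s) (s) (s))))

normal form = (g (k (r (s))) (k (g (s) (s) (s))) (k (g (s) (s) (s))))


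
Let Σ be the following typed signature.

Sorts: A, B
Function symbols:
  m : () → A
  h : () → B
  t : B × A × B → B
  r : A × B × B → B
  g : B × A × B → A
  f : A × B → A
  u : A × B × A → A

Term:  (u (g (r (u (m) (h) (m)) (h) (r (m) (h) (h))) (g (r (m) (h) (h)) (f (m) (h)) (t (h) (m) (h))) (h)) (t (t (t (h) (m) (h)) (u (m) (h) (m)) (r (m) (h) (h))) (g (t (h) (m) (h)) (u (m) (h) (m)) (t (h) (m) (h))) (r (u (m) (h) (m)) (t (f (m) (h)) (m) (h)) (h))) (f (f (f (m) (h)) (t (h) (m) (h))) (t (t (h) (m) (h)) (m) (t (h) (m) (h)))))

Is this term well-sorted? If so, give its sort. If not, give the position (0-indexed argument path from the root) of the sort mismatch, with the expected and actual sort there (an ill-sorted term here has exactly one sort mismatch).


ill-sorted at position [1, 2, 1, 0]: expected B, got A

        (m) : A
        (h) : B
        (m) : A
      (u (m) (h) (m)) : A
      (h) : B
        (m) : A
        (h) : B
        (h) : B
      (r (m) (h) (h)) : B
    (r (u (m) (h) (m)) (h) (r (m) (h) (h))) : B
        (m) : A
        (h) : B
        (h) : B
      (r (m) (h) (h)) : B
        (m) : A
        (h) : B
      (f (m) (h)) : A
        (h) : B
        (m) : A
        (h) : B
      (t (h) (m) (h)) : B
    (g (r (m) (h) (h)) (f (m) (h)) (t (h) (m) (h))) : A
    (h) : B
  (g (r (u (m) (h) (m)) (h) (r (m) (h) (h))) (g (r (m) (h) (h)) (f (m) (h)) (t (h) (m) (h))) (h)) : A
        (h) : B
        (m) : A
        (h) : B
      (t (h) (m) (h)) : B
        (m) : A
        (h) : B
        (m) : A
      (u (m) (h) (m)) : A
        (m) : A
        (h) : B
        (h) : B
      (r (m) (h) (h)) : B
    (t (t (h) (m) (h)) (u (m) (h) (m)) (r (m) (h) (h))) : B
        (h) : B
        (m) : A
        (h) : B
      (t (h) (m) (h)) : B
        (m) : A
        (h) : B
        (m) : A
      (u (m) (h) (m)) : A
        (h) : B
        (m) : A
        (h) : B
      (t (h) (m) (h)) : B
    (g (t (h) (m) (h)) (u (m) (h) (m)) (t (h) (m) (h))) : A
        (m) : A
        (h) : B
        (m) : A
      (u (m) (h) (m)) : A
          (m) : A
          (h) : B
        (f (m) (h)) : A
        (m) : A
        (h) : B
      (t (f (m) (h)) (m) (h)) : ✗ arg 0 at [1, 2, 1, 0] has sort A, expected B
      (h) : B
        (m) : A
        (h) : B
      (f (m) (h)) : A
        (h) : B
        (m) : A
        (h) : B
      (t (h) (m) (h)) : B
    (f (f (m) (h)) (t (h) (m) (h))) : A
        (h) : B
        (m) : A
        (h) : B
      (t (h) (m) (h)) : B
      (m) : A
        (h) : B
        (m) : A
        (h) : B
      (t (h) (m) (h)) : B
    (t (t (h) (m) (h)) (m) (t (h) (m) (h))) : B
  (f (f (f (m) (h)) (t (h) (m) (h))) (t (t (h) (m) (h)) (m) (t (h) (m) (h)))) : A


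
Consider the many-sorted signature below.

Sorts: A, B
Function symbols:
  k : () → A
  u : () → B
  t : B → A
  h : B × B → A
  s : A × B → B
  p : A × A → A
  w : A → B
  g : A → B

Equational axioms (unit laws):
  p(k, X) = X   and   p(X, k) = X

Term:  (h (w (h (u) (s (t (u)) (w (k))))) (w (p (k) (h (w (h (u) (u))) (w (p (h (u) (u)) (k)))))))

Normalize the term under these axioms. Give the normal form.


normal form = (h (w (h (u) (s (t (u)) (w (k))))) (w (h (w (h (u) (u))) (w (h (u) (u))))))

1. (h (w (h (u) (s (t (u)) (w (k))))) (w (p (k) (h (w (h (u) (u))) (w (p (h (u) (u)) (k)))))))  →  (h (w (h (u) (s (t (u)) (w (k))))) (w (h (w (h (u) (u))) (w (p (h (u) (u)) (k))))))
2. (h (w (h (u) (s (t (u)) (w (k))))) (w (h (w (h (u) (u))) (w (p (h (u) (u)) (k))))))  →  (h (w (h (u) (s (t (u)) (w (k))))) (w (h (w (h (u) (u))) (w (h (u) (u))))))


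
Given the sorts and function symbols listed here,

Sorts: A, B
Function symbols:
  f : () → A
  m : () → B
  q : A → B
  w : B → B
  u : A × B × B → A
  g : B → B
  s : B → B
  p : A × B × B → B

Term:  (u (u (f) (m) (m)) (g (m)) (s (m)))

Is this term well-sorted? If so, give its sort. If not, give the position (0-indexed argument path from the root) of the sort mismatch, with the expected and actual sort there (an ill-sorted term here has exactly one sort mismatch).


    (f) : A
    (m) : B
    (m) : B
  (u (f) (m) (m)) : A
    (m) : B
  (g (m)) : B
    (m) : B
  (s (m)) : B
(u (u (f) (m) (m)) (g (m)) (s (m))) : A

well-sorted; sort = A


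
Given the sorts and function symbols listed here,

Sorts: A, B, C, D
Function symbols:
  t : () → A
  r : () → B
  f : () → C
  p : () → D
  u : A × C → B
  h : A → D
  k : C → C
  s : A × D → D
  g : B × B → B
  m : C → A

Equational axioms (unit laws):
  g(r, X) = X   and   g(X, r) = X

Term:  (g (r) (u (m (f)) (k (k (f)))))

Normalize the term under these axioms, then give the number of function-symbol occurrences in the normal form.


1. (g (r) (u (m (f)) (k (k (f)))))  →  (u (m (f)) (k (k (f))))
normal form: (u (m (f)) (k (k (f))))

size = 6


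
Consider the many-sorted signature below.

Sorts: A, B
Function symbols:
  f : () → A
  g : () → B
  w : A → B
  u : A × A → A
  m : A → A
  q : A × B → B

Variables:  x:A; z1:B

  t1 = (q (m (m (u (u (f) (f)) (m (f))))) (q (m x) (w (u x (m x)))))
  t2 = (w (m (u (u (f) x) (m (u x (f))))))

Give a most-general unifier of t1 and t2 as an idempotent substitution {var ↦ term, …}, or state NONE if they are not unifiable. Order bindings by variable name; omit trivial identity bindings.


head clash or occurs-check failure — not unifiable

NONE (not unifiable)


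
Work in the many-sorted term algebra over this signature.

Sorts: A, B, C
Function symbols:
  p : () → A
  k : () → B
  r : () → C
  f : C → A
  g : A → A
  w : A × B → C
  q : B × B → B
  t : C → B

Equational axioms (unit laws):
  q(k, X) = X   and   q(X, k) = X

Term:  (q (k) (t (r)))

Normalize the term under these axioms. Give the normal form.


normal form = (t (r))

1. (q (k) (t (r)))  →  (t (r))


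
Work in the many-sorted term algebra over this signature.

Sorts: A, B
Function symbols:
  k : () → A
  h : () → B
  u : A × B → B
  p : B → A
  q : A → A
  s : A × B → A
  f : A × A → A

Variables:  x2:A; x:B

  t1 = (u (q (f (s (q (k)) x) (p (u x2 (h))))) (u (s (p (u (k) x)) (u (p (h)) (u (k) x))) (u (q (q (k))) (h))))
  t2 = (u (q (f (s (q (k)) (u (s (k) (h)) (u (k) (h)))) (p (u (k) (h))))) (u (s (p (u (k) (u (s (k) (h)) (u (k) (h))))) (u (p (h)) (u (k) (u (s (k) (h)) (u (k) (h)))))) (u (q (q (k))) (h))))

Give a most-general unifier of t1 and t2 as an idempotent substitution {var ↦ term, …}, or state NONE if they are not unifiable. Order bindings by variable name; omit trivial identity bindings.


{x ↦ (u (s (k) (h)) (u (k) (h))), x2 ↦ (k)}


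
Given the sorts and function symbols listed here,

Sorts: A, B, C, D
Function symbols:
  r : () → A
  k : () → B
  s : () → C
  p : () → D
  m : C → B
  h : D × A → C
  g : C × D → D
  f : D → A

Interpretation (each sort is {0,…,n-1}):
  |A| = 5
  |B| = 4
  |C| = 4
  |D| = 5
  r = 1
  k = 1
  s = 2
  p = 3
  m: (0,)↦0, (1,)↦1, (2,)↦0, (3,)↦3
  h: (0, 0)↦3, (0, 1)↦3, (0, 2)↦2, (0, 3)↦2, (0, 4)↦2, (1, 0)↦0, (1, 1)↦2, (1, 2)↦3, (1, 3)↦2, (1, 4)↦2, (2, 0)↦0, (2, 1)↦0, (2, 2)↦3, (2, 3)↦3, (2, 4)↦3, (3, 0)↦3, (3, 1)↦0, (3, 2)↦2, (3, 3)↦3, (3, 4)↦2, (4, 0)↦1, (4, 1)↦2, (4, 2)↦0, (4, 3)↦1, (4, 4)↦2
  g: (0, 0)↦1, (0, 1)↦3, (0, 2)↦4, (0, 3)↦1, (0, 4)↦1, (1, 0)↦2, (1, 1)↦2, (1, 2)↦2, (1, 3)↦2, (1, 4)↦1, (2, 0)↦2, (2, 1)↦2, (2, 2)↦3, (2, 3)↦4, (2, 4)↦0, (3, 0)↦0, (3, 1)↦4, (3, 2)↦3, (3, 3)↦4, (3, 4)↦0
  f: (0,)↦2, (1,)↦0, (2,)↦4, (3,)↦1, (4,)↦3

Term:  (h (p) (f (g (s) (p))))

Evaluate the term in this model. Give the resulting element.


  p = 3
  s = 2
  p = 3
  (g (s) (p)) = g(2, 3) = 4
  (f (g (s) (p))) = f(4,) = 3
  (h (p) (f (g (s) (p)))) = h(3, 3) = 3

value = 3


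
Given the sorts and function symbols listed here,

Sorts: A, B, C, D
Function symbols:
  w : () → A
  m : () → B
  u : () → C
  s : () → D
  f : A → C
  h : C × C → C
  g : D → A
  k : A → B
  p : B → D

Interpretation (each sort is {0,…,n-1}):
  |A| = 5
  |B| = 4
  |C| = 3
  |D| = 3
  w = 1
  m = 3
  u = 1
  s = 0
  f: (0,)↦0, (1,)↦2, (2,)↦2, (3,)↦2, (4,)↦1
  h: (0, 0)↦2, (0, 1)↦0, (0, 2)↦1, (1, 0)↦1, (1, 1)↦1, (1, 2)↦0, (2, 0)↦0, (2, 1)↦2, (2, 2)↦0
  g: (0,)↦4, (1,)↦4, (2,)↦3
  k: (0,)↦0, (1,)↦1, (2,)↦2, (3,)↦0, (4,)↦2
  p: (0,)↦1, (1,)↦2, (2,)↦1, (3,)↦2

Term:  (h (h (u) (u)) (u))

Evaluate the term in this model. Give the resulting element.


value = 1

  u = 1
  u = 1
  (h (u) (u)) = h(1, 1) = 1
  u = 1
  (h (h (u) (u)) (u)) = h(1, 1) = 1


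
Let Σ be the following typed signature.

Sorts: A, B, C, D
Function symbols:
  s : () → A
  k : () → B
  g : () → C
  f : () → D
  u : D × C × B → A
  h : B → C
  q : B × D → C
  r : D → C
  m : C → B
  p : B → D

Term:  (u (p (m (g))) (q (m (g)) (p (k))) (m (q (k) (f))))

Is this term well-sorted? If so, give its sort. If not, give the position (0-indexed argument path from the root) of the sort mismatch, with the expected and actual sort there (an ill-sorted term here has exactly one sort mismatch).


      (g) : C
    (m (g)) : B
  (p (m (g))) : D
      (g) : C
    (m (g)) : B
      (k) : B
    (p (k)) : D
  (q (m (g)) (p (k))) : C
      (k) : B
      (f) : D
    (q (k) (f)) : C
  (m (q (k) (f))) : B
(u (p (m (g))) (q (m (g)) (p (k))) (m (q (k) (f)))) : A

well-sorted; sort = A


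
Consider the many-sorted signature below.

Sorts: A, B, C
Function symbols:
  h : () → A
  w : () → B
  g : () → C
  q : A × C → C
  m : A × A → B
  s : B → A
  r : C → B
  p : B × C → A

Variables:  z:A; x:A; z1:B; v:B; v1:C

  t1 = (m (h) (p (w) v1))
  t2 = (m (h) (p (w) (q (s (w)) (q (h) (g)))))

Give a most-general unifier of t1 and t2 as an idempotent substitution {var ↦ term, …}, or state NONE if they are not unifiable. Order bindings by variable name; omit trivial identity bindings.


{v1 ↦ (q (s (w)) (q (h) (g)))}


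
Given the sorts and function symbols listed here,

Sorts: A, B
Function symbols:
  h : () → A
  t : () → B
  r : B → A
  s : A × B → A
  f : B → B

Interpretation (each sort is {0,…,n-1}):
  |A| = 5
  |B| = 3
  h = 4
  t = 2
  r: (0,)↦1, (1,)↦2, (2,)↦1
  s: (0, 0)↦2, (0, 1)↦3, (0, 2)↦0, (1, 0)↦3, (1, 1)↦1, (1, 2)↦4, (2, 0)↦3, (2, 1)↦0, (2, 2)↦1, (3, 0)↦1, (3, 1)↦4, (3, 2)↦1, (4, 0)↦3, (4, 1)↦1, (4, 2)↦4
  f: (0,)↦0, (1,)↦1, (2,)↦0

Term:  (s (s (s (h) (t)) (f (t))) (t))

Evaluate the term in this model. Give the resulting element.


  h = 4
  t = 2
  (s (h) (t)) = s(4, 2) = 4
  t = 2
  (f (t)) = f(2,) = 0
  (s (s (h) (t)) (f (t))) = s(4, 0) = 3
  t = 2
  (s (s (s (h) (t)) (f (t))) (t)) = s(3, 2) = 1

value = 1


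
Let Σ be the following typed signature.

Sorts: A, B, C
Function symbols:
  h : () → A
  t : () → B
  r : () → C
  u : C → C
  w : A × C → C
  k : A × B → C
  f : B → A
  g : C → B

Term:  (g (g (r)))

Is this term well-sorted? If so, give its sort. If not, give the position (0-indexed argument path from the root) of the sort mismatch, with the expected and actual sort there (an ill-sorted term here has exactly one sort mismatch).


    (r) : C
  (g (r)) : B
(g (g (r))) : ✗ arg 0 at [0] has sort B, expected C

ill-sorted at position [0]: expected C, got B


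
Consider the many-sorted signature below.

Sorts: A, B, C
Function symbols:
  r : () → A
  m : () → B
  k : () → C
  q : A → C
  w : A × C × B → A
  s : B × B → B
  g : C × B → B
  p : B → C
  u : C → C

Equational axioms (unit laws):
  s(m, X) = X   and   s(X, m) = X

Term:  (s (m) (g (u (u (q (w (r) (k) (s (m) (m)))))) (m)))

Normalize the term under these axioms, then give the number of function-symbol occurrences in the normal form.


size = 9

1. (s (m) (g (u (u (q (w (r) (k) (s (m) (m)))))) (m)))  →  (g (u (u (q (w (r) (k) (s (m) (m)))))) (m))
2. (g (u (u (q (w (r) (k) (s (m) (m)))))) (m))  →  (g (u (u (q (w (r) (k) (m))))) (m))
normal form: (g (u (u (q (w (r) (k) (m))))) (m))


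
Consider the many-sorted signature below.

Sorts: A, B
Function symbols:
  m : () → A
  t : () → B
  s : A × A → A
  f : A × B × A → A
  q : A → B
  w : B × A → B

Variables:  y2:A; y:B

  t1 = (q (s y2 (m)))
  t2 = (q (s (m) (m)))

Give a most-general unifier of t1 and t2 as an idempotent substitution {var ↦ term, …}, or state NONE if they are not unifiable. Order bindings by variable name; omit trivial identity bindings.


{y2 ↦ (m)}


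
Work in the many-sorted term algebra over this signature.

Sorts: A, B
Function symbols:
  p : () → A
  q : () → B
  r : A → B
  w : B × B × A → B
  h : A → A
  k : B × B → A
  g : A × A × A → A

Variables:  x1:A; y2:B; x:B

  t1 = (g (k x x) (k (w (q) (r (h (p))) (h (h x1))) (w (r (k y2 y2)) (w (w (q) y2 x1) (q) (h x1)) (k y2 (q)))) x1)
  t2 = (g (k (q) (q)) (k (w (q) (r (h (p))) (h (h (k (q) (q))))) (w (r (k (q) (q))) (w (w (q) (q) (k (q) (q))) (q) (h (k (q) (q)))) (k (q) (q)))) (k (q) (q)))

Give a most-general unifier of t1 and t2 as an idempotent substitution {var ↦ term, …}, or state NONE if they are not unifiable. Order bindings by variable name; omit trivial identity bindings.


{x ↦ (q), x1 ↦ (k (q) (q)), y2 ↦ (q)}


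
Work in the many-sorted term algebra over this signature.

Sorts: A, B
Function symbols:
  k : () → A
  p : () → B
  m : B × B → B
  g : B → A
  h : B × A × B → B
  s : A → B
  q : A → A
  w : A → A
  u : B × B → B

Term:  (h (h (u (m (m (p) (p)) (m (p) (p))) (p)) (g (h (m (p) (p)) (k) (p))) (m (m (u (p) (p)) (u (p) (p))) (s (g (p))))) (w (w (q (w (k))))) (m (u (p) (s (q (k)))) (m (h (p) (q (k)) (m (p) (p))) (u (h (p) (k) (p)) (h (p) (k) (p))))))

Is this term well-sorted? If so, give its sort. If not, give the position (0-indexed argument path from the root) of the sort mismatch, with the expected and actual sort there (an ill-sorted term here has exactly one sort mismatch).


well-sorted; sort = B

          (p) : B
          (p) : B
        (m (p) (p)) : B
          (p) : B
          (p) : B
        (m (p) (p)) : B
      (m (m (p) (p)) (m (p) (p))) : B
      (p) : B
    (u (m (m (p) (p)) (m (p) (p))) (p)) : B
          (p) : B
          (p) : B
        (m (p) (p)) : B
        (k) : A
        (p) : B
      (h (m (p) (p)) (k) (p)) : B
    (g (h (m (p) (p)) (k) (p))) : A
          (p) : B
          (p) : B
        (u (p) (p)) : B
          (p) : B
          (p) : B
        (u (p) (p)) : B
      (m (u (p) (p)) (u (p) (p))) : B
          (p) : B
        (g (p)) : A
      (s (g (p))) : B
    (m (m (u (p) (p)) (u (p) (p))) (s (g (p)))) : B
  (h (u (m (m (p) (p)) (m (p) (p))) (p)) (g (h (m (p) (p)) (k) (p))) (m (m (u (p) (p)) (u (p) (p))) (s (g (p))))) : B
          (k) : A
        (w (k)) : A
      (q (w (k))) : A
    (w (q (w (k)))) : A
  (w (w (q (w (k))))) : A
      (p) : B
          (k) : A
        (q (k)) : A
      (s (q (k))) : B
    (u (p) (s (q (k)))) : B
        (p) : B
          (k) : A
        (q (k)) : A
          (p) : B
          (p) : B
        (m (p) (p)) : B
      (h (p) (q (k)) (m (p) (p))) : B
          (p) : B
          (k) : A
          (p) : B
        (h (p) (k) (p)) : B
          (p) : B
          (k) : A
          (p) : B
        (h (p) (k) (p)) : B
      (u (h (p) (k) (p)) (h (p) (k) (p))) : B
    (m (h (p) (q (k)) (m (p) (p))) (u (h (p) (k) (p)) (h (p) (k) (p)))) : B
  (m (u (p) (s (q (k)))) (m (h (p) (q (k)) (m (p) (p))) (u (h (p) (k) (p)) (h (p) (k) (p))))) : B
(h (h (u (m (m (p) (p)) (m (p) (p))) (p)) (g (h (m (p) (p)) (k) (p))) (m (m (u (p) (p)) (u (p) (p))) (s (g (p))))) (w (w (q (w (k))))) (m (u (p) (s (q (k)))) (m (h (p) (q (k)) (m (p) (p))) (u (h (p) (k) (p)) (h (p) (k) (p)))))) : B


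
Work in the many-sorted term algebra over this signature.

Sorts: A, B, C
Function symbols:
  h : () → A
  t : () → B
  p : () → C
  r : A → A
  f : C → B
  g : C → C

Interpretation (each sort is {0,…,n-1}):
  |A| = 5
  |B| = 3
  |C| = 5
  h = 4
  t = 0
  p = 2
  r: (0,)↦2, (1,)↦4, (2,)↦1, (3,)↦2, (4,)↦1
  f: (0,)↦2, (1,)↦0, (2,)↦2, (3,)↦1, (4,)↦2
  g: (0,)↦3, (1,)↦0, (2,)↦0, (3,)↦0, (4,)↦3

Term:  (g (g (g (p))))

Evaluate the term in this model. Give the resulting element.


  p = 2
  (g (p)) = g(2,) = 0
  (g (g (p))) = g(0,) = 3
  (g (g (g (p)))) = g(3,) = 0

value = 0


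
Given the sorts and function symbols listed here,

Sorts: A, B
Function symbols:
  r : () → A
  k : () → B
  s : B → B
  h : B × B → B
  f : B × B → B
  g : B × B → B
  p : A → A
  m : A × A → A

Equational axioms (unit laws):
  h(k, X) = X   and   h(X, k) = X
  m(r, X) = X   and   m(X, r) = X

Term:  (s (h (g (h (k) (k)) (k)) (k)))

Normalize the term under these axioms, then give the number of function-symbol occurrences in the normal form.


1. (s (h (g (h (k) (k)) (k)) (k)))  →  (s (g (h (k) (k)) (k)))
2. (s (g (h (k) (k)) (k)))  →  (s (g (k) (k)))
normal form: (s (g (k) (k)))

size = 4


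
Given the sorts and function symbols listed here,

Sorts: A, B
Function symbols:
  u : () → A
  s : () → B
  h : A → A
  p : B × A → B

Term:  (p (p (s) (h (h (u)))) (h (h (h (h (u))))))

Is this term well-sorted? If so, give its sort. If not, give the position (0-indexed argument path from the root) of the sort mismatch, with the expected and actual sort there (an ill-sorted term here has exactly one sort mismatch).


well-sorted; sort = B

    (s) : B
        (u) : A
      (h (u)) : A
    (h (h (u))) : A
  (p (s) (h (h (u)))) : B
          (u) : A
        (h (u)) : A
      (h (h (u))) : A
    (h (h (h (u)))) : A
  (h (h (h (h (u))))) : A
(p (p (s) (h (h (u)))) (h (h (h (h (u)))))) : B


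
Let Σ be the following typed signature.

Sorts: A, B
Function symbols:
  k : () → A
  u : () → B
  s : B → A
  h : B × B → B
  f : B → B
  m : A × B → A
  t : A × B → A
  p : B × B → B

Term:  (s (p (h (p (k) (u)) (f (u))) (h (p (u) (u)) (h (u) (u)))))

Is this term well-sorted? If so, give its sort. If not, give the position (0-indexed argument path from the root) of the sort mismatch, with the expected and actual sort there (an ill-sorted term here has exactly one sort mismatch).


        (k) : A
        (u) : B
      (p (k) (u)) : ✗ arg 0 at [0, 0, 0, 0] has sort A, expected B
        (u) : B
      (f (u)) : B
        (u) : B
        (u) : B
      (p (u) (u)) : B
        (u) : B
        (u) : B
      (h (u) (u)) : B
    (h (p (u) (u)) (h (u) (u))) : B

ill-sorted at position [0, 0, 0, 0]: expected B, got A


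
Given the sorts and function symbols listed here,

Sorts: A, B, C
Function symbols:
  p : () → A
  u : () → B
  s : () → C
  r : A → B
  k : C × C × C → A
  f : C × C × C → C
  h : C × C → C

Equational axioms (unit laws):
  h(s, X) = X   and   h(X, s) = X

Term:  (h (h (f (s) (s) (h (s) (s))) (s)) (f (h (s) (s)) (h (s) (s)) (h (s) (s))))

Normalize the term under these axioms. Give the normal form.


normal form = (h (f (s) (s) (s)) (f (s) (s) (s)))

1. (h (h (f (s) (s) (h (s) (s))) (s)) (f (h (s) (s)) (h (s) (s)) (h (s) (s))))  →  (h (f (s) (s) (h (s) (s))) (f (h (s) (s)) (h (s) (s)) (h (s) (s))))
2. (h (f (s) (s) (h (s) (s))) (f (h (s) (s)) (h (s) (s)) (h (s) (s))))  →  (h (f (s) (s) (s)) (f (h (s) (s)) (h (s) (s)) (h (s) (s))))
3. (h (f (s) (s) (s)) (f (h (s) (s)) (h (s) (s)) (h (s) (s))))  →  (h (f (s) (s) (s)) (f (s) (h (s) (s)) (h (s) (s))))
4. (h (f (s) (s) (s)) (f (s) (h (s) (s)) (h (s) (s))))  →  (h (f (s) (s) (s)) (f (s) (s) (h (s) (s))))
5. (h (f (s) (s) (s)) (f (s) (s) (h (s) (s))))  →  (h (f (s) (s) (s)) (f (s) (s) (s)))


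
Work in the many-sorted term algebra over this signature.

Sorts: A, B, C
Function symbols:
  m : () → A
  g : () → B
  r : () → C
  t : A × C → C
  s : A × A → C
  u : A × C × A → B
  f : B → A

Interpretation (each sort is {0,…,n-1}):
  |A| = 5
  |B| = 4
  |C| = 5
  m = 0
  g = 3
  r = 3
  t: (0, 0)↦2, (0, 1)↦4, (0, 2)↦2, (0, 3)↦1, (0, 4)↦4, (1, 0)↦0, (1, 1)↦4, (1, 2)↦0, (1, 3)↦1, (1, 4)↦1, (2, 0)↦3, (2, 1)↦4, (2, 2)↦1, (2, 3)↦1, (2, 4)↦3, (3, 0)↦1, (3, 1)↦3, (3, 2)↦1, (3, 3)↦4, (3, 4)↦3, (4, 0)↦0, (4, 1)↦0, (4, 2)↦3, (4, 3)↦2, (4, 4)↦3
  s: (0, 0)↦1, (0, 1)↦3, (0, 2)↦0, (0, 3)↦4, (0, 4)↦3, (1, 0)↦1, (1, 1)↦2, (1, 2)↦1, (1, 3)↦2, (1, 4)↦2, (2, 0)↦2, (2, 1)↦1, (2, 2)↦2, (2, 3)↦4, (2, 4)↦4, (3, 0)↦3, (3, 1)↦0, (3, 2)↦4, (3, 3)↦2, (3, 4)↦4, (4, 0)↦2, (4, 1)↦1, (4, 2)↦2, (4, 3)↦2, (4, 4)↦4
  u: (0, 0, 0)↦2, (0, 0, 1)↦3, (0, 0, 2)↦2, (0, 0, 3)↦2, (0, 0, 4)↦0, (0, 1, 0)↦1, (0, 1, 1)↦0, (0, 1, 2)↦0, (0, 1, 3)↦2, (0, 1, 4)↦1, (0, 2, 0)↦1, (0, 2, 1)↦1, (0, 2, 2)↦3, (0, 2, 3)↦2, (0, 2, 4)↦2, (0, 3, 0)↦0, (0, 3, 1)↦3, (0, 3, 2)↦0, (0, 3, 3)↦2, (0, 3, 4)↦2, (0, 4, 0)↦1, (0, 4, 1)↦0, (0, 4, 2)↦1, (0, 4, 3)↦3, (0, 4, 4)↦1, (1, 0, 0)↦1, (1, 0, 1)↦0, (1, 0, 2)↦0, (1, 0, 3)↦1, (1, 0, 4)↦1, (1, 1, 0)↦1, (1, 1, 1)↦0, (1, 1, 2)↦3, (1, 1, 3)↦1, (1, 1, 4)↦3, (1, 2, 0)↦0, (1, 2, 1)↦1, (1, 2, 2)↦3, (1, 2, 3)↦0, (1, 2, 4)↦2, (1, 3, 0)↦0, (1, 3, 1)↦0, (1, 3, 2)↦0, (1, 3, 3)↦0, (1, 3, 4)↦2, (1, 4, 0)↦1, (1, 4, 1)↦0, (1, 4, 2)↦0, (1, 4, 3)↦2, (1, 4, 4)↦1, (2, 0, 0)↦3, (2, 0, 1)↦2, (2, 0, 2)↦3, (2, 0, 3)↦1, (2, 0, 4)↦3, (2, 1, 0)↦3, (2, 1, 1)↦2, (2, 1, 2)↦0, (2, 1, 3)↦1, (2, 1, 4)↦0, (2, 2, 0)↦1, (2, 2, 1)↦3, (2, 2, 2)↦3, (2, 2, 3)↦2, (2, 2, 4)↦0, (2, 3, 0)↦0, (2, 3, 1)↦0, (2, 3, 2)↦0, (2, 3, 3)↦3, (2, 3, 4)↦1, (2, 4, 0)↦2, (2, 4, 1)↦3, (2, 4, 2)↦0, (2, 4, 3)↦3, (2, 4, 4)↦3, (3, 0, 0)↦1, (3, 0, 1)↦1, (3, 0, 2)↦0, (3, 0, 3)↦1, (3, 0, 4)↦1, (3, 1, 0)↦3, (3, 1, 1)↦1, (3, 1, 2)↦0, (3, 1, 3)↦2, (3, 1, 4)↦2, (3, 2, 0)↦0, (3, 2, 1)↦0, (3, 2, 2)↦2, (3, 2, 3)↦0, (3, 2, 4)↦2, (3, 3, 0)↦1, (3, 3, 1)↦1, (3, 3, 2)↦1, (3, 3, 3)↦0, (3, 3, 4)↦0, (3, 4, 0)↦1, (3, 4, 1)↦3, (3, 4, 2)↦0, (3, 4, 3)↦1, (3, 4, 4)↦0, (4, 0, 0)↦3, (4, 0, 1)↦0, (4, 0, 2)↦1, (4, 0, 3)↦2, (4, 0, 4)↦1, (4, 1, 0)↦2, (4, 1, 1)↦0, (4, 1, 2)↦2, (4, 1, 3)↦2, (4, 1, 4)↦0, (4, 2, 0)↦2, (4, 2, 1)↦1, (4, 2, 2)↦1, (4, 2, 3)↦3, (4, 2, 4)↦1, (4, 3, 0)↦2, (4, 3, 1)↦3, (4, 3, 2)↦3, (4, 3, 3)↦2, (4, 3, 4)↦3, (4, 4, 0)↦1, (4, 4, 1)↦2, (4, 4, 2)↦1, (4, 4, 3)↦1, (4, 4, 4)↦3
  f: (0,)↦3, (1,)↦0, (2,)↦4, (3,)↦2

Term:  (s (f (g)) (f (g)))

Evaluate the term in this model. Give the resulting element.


  g = 3
  (f (g)) = f(3,) = 2
  g = 3
  (f (g)) = f(3,) = 2
  (s (f (g)) (f (g))) = s(2, 2) = 2

value = 2


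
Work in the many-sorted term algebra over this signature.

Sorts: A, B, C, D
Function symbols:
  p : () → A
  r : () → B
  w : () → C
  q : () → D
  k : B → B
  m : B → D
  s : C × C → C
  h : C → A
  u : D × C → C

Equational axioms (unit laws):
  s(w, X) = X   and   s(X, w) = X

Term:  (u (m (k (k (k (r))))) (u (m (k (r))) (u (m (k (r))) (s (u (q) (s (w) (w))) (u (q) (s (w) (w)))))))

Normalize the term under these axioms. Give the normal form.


normal form = (u (m (k (k (k (r))))) (u (m (k (r))) (u (m (k (r))) (s (u (q) (w)) (u (q) (w))))))

1. (u (m (k (k (k (r))))) (u (m (k (r))) (u (m (k (r))) (s (u (q) (s (w) (w))) (u (q) (s (w) (w)))))))  →  (u (m (k (k (k (r))))) (u (m (k (r))) (u (m (k (r))) (s (u (q) (w)) (u (q) (s (w) (w)))))))
2. (u (m (k (k (k (r))))) (u (m (k (r))) (u (m (k (r))) (s (u (q) (w)) (u (q) (s (w) (w)))))))  →  (u (m (k (k (k (r))))) (u (m (k (r))) (u (m (k (r))) (s (u (q) (w)) (u (q) (w))))))


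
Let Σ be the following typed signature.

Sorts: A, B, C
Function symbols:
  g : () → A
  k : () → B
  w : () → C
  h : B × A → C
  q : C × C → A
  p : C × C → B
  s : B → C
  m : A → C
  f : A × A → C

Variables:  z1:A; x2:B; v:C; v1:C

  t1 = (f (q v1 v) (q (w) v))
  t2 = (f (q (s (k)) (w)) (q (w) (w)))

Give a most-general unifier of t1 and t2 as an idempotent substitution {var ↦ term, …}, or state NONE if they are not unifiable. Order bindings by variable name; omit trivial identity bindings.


{v ↦ (w), v1 ↦ (s (k))}


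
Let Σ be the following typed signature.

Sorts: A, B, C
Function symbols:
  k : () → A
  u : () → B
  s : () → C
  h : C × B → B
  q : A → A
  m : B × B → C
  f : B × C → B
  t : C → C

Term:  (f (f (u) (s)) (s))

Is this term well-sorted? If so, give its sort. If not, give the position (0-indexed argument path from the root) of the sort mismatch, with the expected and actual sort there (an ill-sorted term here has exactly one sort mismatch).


    (u) : B
    (s) : C
  (f (u) (s)) : B
  (s) : C
(f (f (u) (s)) (s)) : B

well-sorted; sort = B


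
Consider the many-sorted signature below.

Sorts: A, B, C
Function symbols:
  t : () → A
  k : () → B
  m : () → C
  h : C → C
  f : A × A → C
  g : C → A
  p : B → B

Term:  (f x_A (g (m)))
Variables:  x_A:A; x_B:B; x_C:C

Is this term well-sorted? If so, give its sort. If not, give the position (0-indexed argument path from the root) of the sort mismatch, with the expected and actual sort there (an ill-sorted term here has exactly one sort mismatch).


well-sorted; sort = C

  x_A : A
    (m) : C
  (g (m)) : A
(f x_A (g (m))) : C


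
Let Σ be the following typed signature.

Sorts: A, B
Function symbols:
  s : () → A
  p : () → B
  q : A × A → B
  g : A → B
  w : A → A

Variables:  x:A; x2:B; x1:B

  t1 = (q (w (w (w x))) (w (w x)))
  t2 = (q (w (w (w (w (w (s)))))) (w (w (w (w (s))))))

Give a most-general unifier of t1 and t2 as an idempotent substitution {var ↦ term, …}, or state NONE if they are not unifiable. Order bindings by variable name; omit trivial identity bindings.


{x ↦ (w (w (s)))}


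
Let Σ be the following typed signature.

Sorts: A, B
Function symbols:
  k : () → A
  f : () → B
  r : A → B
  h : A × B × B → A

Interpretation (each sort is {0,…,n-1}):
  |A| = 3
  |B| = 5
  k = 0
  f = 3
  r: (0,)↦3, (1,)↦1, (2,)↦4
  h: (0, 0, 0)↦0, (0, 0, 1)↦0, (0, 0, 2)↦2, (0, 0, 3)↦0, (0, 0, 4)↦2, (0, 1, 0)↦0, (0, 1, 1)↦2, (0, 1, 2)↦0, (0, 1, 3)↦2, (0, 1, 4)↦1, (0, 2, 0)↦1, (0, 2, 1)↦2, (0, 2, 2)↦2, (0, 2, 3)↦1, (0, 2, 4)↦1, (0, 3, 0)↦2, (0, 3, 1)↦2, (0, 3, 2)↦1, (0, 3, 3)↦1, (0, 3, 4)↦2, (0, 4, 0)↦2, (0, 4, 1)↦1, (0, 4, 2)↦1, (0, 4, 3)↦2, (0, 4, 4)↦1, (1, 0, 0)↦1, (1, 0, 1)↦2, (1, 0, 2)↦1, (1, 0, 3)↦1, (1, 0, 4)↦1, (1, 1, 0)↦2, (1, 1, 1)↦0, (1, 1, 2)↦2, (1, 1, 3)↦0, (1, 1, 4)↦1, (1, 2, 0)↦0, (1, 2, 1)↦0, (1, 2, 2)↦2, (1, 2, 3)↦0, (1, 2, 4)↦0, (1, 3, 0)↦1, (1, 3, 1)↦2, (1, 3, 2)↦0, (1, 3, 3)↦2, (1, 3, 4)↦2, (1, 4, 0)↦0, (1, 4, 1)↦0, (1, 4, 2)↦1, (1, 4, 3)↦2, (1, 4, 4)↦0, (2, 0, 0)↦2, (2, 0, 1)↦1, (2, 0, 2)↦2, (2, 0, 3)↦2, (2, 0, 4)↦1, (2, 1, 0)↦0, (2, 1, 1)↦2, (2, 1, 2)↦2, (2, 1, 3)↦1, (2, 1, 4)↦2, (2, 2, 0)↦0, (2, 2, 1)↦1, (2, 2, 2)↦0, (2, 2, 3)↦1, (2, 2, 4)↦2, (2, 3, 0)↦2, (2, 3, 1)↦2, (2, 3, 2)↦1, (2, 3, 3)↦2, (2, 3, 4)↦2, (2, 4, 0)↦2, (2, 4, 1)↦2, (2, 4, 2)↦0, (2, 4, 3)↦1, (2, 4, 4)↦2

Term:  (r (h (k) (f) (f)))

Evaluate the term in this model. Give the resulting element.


  k = 0
  f = 3
  f = 3
  (h (k) (f) (f)) = h(0, 3, 3) = 1
  (r (h (k) (f) (f))) = r(1,) = 1

value = 1


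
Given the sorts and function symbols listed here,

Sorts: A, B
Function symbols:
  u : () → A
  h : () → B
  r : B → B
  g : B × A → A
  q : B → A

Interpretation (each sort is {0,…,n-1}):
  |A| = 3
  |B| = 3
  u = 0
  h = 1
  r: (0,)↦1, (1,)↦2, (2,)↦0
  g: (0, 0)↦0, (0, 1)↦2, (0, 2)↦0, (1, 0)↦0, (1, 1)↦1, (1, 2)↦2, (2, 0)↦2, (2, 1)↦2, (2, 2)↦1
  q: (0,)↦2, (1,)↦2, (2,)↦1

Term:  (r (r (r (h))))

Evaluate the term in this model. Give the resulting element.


  h = 1
  (r (h)) = r(1,) = 2
  (r (r (h))) = r(2,) = 0
  (r (r (r (h)))) = r(0,) = 1

value = 1


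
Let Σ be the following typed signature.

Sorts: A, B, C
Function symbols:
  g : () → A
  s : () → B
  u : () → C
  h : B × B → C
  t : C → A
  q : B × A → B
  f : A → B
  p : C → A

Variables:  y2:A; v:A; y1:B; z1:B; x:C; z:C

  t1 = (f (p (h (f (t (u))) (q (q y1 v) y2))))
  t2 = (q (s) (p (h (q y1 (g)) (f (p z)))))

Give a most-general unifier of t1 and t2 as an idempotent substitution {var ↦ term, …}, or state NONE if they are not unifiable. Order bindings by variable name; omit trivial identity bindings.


NONE (not unifiable)

head clash or occurs-check failure — not unifiable


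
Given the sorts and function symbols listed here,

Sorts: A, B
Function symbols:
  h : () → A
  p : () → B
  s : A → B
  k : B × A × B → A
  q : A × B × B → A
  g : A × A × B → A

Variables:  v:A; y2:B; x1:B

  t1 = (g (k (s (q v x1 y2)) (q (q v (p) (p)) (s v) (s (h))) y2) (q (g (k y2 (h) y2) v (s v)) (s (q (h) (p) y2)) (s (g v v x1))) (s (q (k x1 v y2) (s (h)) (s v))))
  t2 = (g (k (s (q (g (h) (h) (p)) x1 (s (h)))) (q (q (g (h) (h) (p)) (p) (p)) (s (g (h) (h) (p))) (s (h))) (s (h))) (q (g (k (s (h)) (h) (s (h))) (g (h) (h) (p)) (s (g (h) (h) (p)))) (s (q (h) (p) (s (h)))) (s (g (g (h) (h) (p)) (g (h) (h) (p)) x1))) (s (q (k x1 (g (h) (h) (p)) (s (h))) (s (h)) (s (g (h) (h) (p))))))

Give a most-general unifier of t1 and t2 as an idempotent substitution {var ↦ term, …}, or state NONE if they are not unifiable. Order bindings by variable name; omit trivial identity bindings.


{v ↦ (g (h) (h) (p)), y2 ↦ (s (h))}


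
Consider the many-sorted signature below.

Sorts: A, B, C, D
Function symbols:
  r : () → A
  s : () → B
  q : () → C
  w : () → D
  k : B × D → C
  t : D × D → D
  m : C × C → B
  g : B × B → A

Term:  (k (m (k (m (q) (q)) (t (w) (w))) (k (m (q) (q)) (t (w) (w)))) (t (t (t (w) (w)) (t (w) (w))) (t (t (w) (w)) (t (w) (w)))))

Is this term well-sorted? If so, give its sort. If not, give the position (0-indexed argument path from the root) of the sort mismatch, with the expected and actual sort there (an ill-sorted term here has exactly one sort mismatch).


well-sorted; sort = C

        (q) : C
        (q) : C
      (m (q) (q)) : B
        (w) : D
        (w) : D
      (t (w) (w)) : D
    (k (m (q) (q)) (t (w) (w))) : C
        (q) : C
        (q) : C
      (m (q) (q)) : B
        (w) : D
        (w) : D
      (t (w) (w)) : D
    (k (m (q) (q)) (t (w) (w))) : C
  (m (k (m (q) (q)) (t (w) (w))) (k (m (q) (q)) (t (w) (w)))) : B
        (w) : D
        (w) : D
      (t (w) (w)) : D
        (w) : D
        (w) : D
      (t (w) (w)) : D
    (t (t (w) (w)) (t (w) (w))) : D
        (w) : D
        (w) : D
      (t (w) (w)) : D
        (w) : D
        (w) : D
      (t (w) (w)) : D
    (t (t (w) (w)) (t (w) (w))) : D
  (t (t (t (w) (w)) (t (w) (w))) (t (t (w) (w)) (t (w) (w)))) : D
(k (m (k (m (q) (q)) (t (w) (w))) (k (m (q) (q)) (t (w) (w)))) (t (t (t (w) (w)) (t (w) (w))) (t (t (w) (w)) (t (w) (w))))) : C


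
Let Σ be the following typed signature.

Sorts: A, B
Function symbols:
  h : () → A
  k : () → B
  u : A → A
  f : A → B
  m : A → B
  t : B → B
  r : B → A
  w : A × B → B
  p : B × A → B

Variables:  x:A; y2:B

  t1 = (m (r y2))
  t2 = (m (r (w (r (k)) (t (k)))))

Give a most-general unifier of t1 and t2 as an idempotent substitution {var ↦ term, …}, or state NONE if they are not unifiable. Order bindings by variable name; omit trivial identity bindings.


{y2 ↦ (w (r (k)) (t (k)))}


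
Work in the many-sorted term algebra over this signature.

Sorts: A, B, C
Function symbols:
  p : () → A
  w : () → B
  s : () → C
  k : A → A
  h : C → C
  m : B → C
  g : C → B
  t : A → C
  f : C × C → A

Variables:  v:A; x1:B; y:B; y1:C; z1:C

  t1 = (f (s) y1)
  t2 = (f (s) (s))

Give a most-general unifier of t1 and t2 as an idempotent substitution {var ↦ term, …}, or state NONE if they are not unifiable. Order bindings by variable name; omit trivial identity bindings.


{y1 ↦ (s)}


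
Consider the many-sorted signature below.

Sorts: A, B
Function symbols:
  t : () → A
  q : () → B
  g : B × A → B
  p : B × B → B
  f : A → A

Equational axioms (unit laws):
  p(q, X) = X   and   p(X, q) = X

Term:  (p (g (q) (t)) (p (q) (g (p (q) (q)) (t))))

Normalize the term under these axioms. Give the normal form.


1. (p (g (q) (t)) (p (q) (g (p (q) (q)) (t))))  →  (p (g (q) (t)) (g (p (q) (q)) (t)))
2. (p (g (q) (t)) (g (p (q) (q)) (t)))  →  (p (g (q) (t)) (g (q) (t)))

normal form = (p (g (q) (t)) (g (q) (t)))


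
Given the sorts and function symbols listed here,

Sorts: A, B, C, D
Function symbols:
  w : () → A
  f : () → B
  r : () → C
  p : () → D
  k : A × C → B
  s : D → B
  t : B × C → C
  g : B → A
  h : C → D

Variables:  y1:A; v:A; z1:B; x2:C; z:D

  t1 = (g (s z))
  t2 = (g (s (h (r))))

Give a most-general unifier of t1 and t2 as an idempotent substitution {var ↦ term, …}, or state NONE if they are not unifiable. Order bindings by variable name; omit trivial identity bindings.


{z ↦ (h (r))}


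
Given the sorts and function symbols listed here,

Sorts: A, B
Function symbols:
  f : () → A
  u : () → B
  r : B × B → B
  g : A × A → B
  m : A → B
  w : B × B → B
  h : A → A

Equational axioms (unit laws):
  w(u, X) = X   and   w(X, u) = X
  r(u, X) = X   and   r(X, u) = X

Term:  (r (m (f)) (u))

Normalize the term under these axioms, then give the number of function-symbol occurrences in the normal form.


size = 2

1. (r (m (f)) (u))  →  (m (f))
normal form: (m (f))


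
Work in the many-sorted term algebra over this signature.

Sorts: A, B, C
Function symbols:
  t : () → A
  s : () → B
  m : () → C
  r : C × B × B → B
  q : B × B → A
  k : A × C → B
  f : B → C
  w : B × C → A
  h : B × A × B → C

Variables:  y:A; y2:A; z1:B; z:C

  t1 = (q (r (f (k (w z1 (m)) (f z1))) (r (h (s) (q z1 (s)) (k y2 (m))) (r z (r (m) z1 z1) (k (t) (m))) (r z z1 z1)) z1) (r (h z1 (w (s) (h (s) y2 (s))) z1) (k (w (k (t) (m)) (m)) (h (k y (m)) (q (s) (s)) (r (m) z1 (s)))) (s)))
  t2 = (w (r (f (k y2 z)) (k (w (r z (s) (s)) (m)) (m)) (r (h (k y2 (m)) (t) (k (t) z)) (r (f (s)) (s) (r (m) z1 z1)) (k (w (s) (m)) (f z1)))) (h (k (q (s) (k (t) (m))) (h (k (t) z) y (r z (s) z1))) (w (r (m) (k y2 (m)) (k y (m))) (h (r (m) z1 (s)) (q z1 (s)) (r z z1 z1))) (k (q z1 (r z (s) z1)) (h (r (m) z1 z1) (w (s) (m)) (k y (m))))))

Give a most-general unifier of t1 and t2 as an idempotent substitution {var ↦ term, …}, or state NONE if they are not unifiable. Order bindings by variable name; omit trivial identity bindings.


NONE (not unifiable)

head clash or occurs-check failure — not unifiable
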